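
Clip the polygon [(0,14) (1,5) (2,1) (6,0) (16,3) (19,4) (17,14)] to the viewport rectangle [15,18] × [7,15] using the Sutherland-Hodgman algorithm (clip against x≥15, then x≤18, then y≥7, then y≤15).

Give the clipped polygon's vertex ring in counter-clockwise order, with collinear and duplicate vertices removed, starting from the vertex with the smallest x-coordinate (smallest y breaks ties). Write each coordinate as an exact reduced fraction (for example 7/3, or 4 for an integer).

Clipped polygon: [(15,7) (18,7) (18,9) (17,14) (15,14)]

1. After x ≥ 15: [(15,14) (15,27/10) (16,3) (19,4) (17,14)]
2. After x ≤ 18: [(15,14) (15,27/10) (16,3) (18,11/3) (18,9) (17,14)]
3. After y ≥ 7: [(15,14) (15,7) (18,7) (18,9) (17,14)]
4. After y ≤ 15: [(15,14) (15,7) (18,7) (18,9) (17,14)]
5. Canonical ring: [(15,7) (18,7) (18,9) (17,14) (15,14)]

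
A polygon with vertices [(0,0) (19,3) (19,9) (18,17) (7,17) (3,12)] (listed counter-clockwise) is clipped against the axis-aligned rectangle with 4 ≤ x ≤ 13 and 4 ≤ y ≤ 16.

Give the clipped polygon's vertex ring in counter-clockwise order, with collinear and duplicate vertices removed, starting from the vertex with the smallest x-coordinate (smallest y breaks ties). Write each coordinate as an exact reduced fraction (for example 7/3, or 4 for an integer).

1. After x ≥ 4: [(4,12/19) (19,3) (19,9) (18,17) (7,17) (4,53/4)]
2. After x ≤ 13: [(4,12/19) (13,39/19) (13,17) (7,17) (4,53/4)]
3. After y ≥ 4: [(4,4) (13,4) (13,17) (7,17) (4,53/4)]
4. After y ≤ 16: [(4,4) (13,4) (13,16) (31/5,16) (4,53/4)]
5. Canonical ring: [(4,4) (13,4) (13,16) (31/5,16) (4,53/4)]

Clipped polygon: [(4,4) (13,4) (13,16) (31/5,16) (4,53/4)]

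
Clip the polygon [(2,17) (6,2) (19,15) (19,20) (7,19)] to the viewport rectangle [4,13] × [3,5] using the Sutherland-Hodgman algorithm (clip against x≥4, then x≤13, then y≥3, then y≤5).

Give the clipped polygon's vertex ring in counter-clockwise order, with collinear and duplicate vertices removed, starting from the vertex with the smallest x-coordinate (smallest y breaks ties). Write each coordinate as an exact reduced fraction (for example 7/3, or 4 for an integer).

Clipped polygon: [(26/5,5) (86/15,3) (7,3) (9,5)]

1. After x ≥ 4: [(4,89/5) (4,19/2) (6,2) (19,15) (19,20) (7,19)]
2. After x ≤ 13: [(4,89/5) (4,19/2) (6,2) (13,9) (13,39/2) (7,19)]
3. After y ≥ 3: [(4,89/5) (4,19/2) (86/15,3) (7,3) (13,9) (13,39/2) (7,19)]
4. After y ≤ 5: [(26/5,5) (86/15,3) (7,3) (9,5)]
5. Canonical ring: [(26/5,5) (86/15,3) (7,3) (9,5)]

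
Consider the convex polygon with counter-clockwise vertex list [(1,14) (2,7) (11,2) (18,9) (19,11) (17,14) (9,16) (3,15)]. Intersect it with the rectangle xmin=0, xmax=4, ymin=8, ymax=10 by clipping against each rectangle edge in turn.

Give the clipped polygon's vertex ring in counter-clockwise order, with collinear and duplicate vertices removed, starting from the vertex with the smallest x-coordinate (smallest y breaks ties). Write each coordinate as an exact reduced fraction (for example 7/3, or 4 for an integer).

1. After x ≥ 0: [(1,14) (2,7) (11,2) (18,9) (19,11) (17,14) (9,16) (3,15)]
2. After x ≤ 4: [(1,14) (2,7) (4,53/9) (4,91/6) (3,15)]
3. After y ≥ 8: [(1,14) (13/7,8) (4,8) (4,91/6) (3,15)]
4. After y ≤ 10: [(11/7,10) (13/7,8) (4,8) (4,10)]
5. Canonical ring: [(11/7,10) (13/7,8) (4,8) (4,10)]

Clipped polygon: [(11/7,10) (13/7,8) (4,8) (4,10)]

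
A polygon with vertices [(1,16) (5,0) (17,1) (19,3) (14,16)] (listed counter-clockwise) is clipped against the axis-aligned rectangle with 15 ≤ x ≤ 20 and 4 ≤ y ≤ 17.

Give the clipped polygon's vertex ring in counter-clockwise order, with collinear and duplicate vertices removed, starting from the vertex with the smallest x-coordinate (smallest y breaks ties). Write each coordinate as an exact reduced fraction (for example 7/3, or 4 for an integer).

1. After x ≥ 15: [(15,5/6) (17,1) (19,3) (15,67/5)]
2. After x ≤ 20: [(15,5/6) (17,1) (19,3) (15,67/5)]
3. After y ≥ 4: [(15,4) (242/13,4) (15,67/5)]
4. After y ≤ 17: [(15,4) (242/13,4) (15,67/5)]
5. Canonical ring: [(15,4) (242/13,4) (15,67/5)]

Clipped polygon: [(15,4) (242/13,4) (15,67/5)]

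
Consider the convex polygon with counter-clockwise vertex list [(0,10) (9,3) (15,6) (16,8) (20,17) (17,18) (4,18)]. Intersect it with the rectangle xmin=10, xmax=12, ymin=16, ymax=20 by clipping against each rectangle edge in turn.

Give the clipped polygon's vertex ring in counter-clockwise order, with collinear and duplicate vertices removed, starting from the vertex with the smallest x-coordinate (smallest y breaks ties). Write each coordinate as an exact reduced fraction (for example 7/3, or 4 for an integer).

Clipped polygon: [(10,16) (12,16) (12,18) (10,18)]

1. After x ≥ 10: [(10,7/2) (15,6) (16,8) (20,17) (17,18) (10,18)]
2. After x ≤ 12: [(10,7/2) (12,9/2) (12,18) (10,18)]
3. After y ≥ 16: [(10,16) (12,16) (12,18) (10,18)]
4. After y ≤ 20: [(10,16) (12,16) (12,18) (10,18)]
5. Canonical ring: [(10,16) (12,16) (12,18) (10,18)]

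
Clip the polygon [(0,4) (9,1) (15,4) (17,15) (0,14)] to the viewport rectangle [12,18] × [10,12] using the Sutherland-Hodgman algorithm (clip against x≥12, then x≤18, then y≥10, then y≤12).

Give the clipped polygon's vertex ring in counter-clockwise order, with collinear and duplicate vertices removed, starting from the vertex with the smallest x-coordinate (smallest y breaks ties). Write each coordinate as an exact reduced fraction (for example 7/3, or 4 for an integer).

1. After x ≥ 12: [(12,5/2) (15,4) (17,15) (12,250/17)]
2. After x ≤ 18: [(12,5/2) (15,4) (17,15) (12,250/17)]
3. After y ≥ 10: [(12,10) (177/11,10) (17,15) (12,250/17)]
4. After y ≤ 12: [(12,12) (12,10) (177/11,10) (181/11,12)]
5. Canonical ring: [(12,10) (177/11,10) (181/11,12) (12,12)]

Clipped polygon: [(12,10) (177/11,10) (181/11,12) (12,12)]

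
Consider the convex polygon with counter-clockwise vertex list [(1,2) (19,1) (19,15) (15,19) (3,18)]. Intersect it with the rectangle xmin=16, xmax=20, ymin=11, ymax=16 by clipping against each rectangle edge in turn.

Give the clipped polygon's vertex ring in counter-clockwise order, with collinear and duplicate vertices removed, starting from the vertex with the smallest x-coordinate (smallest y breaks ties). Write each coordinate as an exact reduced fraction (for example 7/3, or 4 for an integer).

Clipped polygon: [(16,11) (19,11) (19,15) (18,16) (16,16)]

1. After x ≥ 16: [(16,7/6) (19,1) (19,15) (16,18)]
2. After x ≤ 20: [(16,7/6) (19,1) (19,15) (16,18)]
3. After y ≥ 11: [(16,11) (19,11) (19,15) (16,18)]
4. After y ≤ 16: [(16,16) (16,11) (19,11) (19,15) (18,16)]
5. Canonical ring: [(16,11) (19,11) (19,15) (18,16) (16,16)]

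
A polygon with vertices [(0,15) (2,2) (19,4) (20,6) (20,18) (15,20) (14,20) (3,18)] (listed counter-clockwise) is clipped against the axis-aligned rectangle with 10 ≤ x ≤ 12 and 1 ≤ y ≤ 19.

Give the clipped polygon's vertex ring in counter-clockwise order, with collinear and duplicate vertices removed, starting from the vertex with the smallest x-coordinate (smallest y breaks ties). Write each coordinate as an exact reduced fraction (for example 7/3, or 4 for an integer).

1. After x ≥ 10: [(10,50/17) (19,4) (20,6) (20,18) (15,20) (14,20) (10,212/11)]
2. After x ≤ 12: [(10,50/17) (12,54/17) (12,216/11) (10,212/11)]
3. After y ≥ 1: [(10,50/17) (12,54/17) (12,216/11) (10,212/11)]
4. After y ≤ 19: [(10,19) (10,50/17) (12,54/17) (12,19)]
5. Canonical ring: [(10,50/17) (12,54/17) (12,19) (10,19)]

Clipped polygon: [(10,50/17) (12,54/17) (12,19) (10,19)]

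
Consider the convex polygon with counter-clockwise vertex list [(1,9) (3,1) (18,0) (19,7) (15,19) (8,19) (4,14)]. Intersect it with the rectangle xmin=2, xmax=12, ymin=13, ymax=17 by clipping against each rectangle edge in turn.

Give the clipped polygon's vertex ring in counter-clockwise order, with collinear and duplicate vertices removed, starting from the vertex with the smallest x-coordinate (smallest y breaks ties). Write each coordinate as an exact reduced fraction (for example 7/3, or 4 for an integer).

Clipped polygon: [(17/5,13) (12,13) (12,17) (32/5,17) (4,14)]

1. After x ≥ 2: [(2,32/3) (2,5) (3,1) (18,0) (19,7) (15,19) (8,19) (4,14)]
2. After x ≤ 12: [(2,32/3) (2,5) (3,1) (12,2/5) (12,19) (8,19) (4,14)]
3. After y ≥ 13: [(17/5,13) (12,13) (12,19) (8,19) (4,14)]
4. After y ≤ 17: [(17/5,13) (12,13) (12,17) (32/5,17) (4,14)]
5. Canonical ring: [(17/5,13) (12,13) (12,17) (32/5,17) (4,14)]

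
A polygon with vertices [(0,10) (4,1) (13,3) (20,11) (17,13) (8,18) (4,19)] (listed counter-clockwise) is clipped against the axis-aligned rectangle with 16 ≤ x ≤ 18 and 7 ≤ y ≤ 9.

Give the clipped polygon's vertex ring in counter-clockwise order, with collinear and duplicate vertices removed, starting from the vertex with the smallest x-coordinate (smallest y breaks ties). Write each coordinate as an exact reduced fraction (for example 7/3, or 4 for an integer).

Clipped polygon: [(16,7) (33/2,7) (18,61/7) (18,9) (16,9)]

1. After x ≥ 16: [(16,45/7) (20,11) (17,13) (16,122/9)]
2. After x ≤ 18: [(16,45/7) (18,61/7) (18,37/3) (17,13) (16,122/9)]
3. After y ≥ 7: [(16,7) (33/2,7) (18,61/7) (18,37/3) (17,13) (16,122/9)]
4. After y ≤ 9: [(16,9) (16,7) (33/2,7) (18,61/7) (18,9)]
5. Canonical ring: [(16,7) (33/2,7) (18,61/7) (18,9) (16,9)]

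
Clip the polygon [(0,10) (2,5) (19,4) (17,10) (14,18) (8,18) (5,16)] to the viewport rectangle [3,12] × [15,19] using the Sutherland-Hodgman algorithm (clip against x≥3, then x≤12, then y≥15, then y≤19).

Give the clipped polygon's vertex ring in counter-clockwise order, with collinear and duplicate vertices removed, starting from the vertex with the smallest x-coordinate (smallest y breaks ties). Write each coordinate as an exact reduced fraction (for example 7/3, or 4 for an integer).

1. After x ≥ 3: [(3,68/5) (3,84/17) (19,4) (17,10) (14,18) (8,18) (5,16)]
2. After x ≤ 12: [(3,68/5) (3,84/17) (12,75/17) (12,18) (8,18) (5,16)]
3. After y ≥ 15: [(25/6,15) (12,15) (12,18) (8,18) (5,16)]
4. After y ≤ 19: [(25/6,15) (12,15) (12,18) (8,18) (5,16)]
5. Canonical ring: [(25/6,15) (12,15) (12,18) (8,18) (5,16)]

Clipped polygon: [(25/6,15) (12,15) (12,18) (8,18) (5,16)]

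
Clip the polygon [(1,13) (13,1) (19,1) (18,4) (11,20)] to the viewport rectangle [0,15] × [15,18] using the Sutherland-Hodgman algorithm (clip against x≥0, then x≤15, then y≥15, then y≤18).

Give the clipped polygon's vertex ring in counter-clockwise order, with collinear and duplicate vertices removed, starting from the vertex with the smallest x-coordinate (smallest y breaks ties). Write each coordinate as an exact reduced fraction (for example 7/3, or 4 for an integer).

Clipped polygon: [(27/7,15) (211/16,15) (95/8,18) (57/7,18)]

1. After x ≥ 0: [(1,13) (13,1) (19,1) (18,4) (11,20)]
2. After x ≤ 15: [(1,13) (13,1) (15,1) (15,76/7) (11,20)]
3. After y ≥ 15: [(27/7,15) (211/16,15) (11,20)]
4. After y ≤ 18: [(57/7,18) (27/7,15) (211/16,15) (95/8,18)]
5. Canonical ring: [(27/7,15) (211/16,15) (95/8,18) (57/7,18)]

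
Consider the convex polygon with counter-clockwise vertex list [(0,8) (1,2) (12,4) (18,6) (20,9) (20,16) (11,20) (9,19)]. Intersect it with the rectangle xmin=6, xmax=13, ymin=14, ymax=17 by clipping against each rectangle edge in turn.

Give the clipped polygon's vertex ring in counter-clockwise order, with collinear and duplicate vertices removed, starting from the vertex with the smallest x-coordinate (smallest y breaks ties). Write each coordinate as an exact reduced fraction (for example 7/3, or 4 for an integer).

Clipped polygon: [(6,14) (13,14) (13,17) (81/11,17) (6,46/3)]

1. After x ≥ 6: [(6,46/3) (6,32/11) (12,4) (18,6) (20,9) (20,16) (11,20) (9,19)]
2. After x ≤ 13: [(6,46/3) (6,32/11) (12,4) (13,13/3) (13,172/9) (11,20) (9,19)]
3. After y ≥ 14: [(6,46/3) (6,14) (13,14) (13,172/9) (11,20) (9,19)]
4. After y ≤ 17: [(81/11,17) (6,46/3) (6,14) (13,14) (13,17)]
5. Canonical ring: [(6,14) (13,14) (13,17) (81/11,17) (6,46/3)]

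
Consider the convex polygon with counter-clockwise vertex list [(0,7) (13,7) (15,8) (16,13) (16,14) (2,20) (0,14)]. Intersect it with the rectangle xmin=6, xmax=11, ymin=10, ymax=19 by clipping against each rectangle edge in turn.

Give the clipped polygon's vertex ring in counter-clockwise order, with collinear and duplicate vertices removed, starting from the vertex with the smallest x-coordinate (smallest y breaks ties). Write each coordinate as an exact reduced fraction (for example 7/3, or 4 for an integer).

1. After x ≥ 6: [(6,7) (13,7) (15,8) (16,13) (16,14) (6,128/7)]
2. After x ≤ 11: [(6,7) (11,7) (11,113/7) (6,128/7)]
3. After y ≥ 10: [(6,10) (11,10) (11,113/7) (6,128/7)]
4. After y ≤ 19: [(6,10) (11,10) (11,113/7) (6,128/7)]
5. Canonical ring: [(6,10) (11,10) (11,113/7) (6,128/7)]

Clipped polygon: [(6,10) (11,10) (11,113/7) (6,128/7)]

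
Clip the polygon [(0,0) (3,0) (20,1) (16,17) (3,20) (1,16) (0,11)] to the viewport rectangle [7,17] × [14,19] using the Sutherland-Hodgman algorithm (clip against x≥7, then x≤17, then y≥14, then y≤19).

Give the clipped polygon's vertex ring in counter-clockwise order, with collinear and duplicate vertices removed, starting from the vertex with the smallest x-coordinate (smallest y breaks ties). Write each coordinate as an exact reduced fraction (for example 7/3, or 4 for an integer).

Clipped polygon: [(7,14) (67/4,14) (16,17) (22/3,19) (7,19)]

1. After x ≥ 7: [(7,4/17) (20,1) (16,17) (7,248/13)]
2. After x ≤ 17: [(7,4/17) (17,14/17) (17,13) (16,17) (7,248/13)]
3. After y ≥ 14: [(7,14) (67/4,14) (16,17) (7,248/13)]
4. After y ≤ 19: [(7,19) (7,14) (67/4,14) (16,17) (22/3,19)]
5. Canonical ring: [(7,14) (67/4,14) (16,17) (22/3,19) (7,19)]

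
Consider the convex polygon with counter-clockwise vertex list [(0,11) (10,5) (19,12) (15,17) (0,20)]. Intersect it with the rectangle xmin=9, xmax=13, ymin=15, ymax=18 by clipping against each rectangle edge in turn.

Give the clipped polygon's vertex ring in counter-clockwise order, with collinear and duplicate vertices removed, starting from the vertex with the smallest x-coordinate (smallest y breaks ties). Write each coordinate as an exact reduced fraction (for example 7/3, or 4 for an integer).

Clipped polygon: [(9,15) (13,15) (13,87/5) (10,18) (9,18)]

1. After x ≥ 9: [(9,28/5) (10,5) (19,12) (15,17) (9,91/5)]
2. After x ≤ 13: [(9,28/5) (10,5) (13,22/3) (13,87/5) (9,91/5)]
3. After y ≥ 15: [(9,15) (13,15) (13,87/5) (9,91/5)]
4. After y ≤ 18: [(9,18) (9,15) (13,15) (13,87/5) (10,18)]
5. Canonical ring: [(9,15) (13,15) (13,87/5) (10,18) (9,18)]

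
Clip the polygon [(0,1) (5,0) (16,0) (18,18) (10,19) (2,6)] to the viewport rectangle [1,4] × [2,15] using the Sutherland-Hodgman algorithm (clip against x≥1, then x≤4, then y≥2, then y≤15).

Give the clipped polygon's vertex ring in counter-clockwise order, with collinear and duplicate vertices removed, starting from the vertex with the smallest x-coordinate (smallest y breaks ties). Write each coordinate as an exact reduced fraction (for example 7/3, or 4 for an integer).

1. After x ≥ 1: [(1,7/2) (1,4/5) (5,0) (16,0) (18,18) (10,19) (2,6)]
2. After x ≤ 4: [(1,7/2) (1,4/5) (4,1/5) (4,37/4) (2,6)]
3. After y ≥ 2: [(1,7/2) (1,2) (4,2) (4,37/4) (2,6)]
4. After y ≤ 15: [(1,7/2) (1,2) (4,2) (4,37/4) (2,6)]
5. Canonical ring: [(1,2) (4,2) (4,37/4) (2,6) (1,7/2)]

Clipped polygon: [(1,2) (4,2) (4,37/4) (2,6) (1,7/2)]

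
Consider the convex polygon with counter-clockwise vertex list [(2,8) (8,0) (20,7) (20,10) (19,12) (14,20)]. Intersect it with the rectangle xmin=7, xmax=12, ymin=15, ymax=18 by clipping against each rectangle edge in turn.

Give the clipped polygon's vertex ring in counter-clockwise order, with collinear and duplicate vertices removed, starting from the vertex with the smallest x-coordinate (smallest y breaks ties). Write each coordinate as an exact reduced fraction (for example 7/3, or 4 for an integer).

1. After x ≥ 7: [(7,13) (7,4/3) (8,0) (20,7) (20,10) (19,12) (14,20)]
2. After x ≤ 12: [(12,18) (7,13) (7,4/3) (8,0) (12,7/3)]
3. After y ≥ 15: [(12,15) (12,18) (9,15)]
4. After y ≤ 18: [(12,15) (12,18) (9,15)]
5. Canonical ring: [(9,15) (12,15) (12,18)]

Clipped polygon: [(9,15) (12,15) (12,18)]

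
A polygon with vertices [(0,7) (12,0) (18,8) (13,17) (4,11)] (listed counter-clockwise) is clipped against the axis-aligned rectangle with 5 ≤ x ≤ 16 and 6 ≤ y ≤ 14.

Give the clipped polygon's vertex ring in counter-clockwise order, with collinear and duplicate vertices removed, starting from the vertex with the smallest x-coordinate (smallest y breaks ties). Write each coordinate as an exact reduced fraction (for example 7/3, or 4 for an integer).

Clipped polygon: [(5,6) (16,6) (16,58/5) (44/3,14) (17/2,14) (5,35/3)]

1. After x ≥ 5: [(5,49/12) (12,0) (18,8) (13,17) (5,35/3)]
2. After x ≤ 16: [(5,49/12) (12,0) (16,16/3) (16,58/5) (13,17) (5,35/3)]
3. After y ≥ 6: [(5,6) (16,6) (16,58/5) (13,17) (5,35/3)]
4. After y ≤ 14: [(5,6) (16,6) (16,58/5) (44/3,14) (17/2,14) (5,35/3)]
5. Canonical ring: [(5,6) (16,6) (16,58/5) (44/3,14) (17/2,14) (5,35/3)]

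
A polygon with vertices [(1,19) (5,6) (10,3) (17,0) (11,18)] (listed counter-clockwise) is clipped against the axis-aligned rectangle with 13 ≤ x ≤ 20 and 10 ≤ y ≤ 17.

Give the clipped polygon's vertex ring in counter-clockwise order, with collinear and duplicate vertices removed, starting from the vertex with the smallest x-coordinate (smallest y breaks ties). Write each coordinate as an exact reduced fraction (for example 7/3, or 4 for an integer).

1. After x ≥ 13: [(13,12/7) (17,0) (13,12)]
2. After x ≤ 20: [(13,12/7) (17,0) (13,12)]
3. After y ≥ 10: [(13,10) (41/3,10) (13,12)]
4. After y ≤ 17: [(13,10) (41/3,10) (13,12)]
5. Canonical ring: [(13,10) (41/3,10) (13,12)]

Clipped polygon: [(13,10) (41/3,10) (13,12)]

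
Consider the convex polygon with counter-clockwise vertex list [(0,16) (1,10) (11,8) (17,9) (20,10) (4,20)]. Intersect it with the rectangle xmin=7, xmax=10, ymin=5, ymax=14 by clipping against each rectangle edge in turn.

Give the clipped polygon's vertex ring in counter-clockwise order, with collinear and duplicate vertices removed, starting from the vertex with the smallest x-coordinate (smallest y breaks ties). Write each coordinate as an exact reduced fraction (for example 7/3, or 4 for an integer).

1. After x ≥ 7: [(7,44/5) (11,8) (17,9) (20,10) (7,145/8)]
2. After x ≤ 10: [(7,44/5) (10,41/5) (10,65/4) (7,145/8)]
3. After y ≥ 5: [(7,44/5) (10,41/5) (10,65/4) (7,145/8)]
4. After y ≤ 14: [(7,14) (7,44/5) (10,41/5) (10,14)]
5. Canonical ring: [(7,44/5) (10,41/5) (10,14) (7,14)]

Clipped polygon: [(7,44/5) (10,41/5) (10,14) (7,14)]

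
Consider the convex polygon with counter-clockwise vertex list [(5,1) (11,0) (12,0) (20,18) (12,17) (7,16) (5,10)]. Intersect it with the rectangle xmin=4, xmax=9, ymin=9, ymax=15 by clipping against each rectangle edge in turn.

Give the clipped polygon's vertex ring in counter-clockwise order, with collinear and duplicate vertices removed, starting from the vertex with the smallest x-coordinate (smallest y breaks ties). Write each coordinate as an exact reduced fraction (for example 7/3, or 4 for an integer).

1. After x ≥ 4: [(5,1) (11,0) (12,0) (20,18) (12,17) (7,16) (5,10)]
2. After x ≤ 9: [(5,1) (9,1/3) (9,82/5) (7,16) (5,10)]
3. After y ≥ 9: [(5,9) (9,9) (9,82/5) (7,16) (5,10)]
4. After y ≤ 15: [(5,9) (9,9) (9,15) (20/3,15) (5,10)]
5. Canonical ring: [(5,9) (9,9) (9,15) (20/3,15) (5,10)]

Clipped polygon: [(5,9) (9,9) (9,15) (20/3,15) (5,10)]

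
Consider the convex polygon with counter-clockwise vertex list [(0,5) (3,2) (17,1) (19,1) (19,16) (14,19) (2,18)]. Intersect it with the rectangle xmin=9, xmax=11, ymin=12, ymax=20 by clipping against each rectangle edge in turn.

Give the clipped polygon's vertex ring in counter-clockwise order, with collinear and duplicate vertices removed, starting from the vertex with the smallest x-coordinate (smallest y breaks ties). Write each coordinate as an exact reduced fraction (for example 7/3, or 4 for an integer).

Clipped polygon: [(9,12) (11,12) (11,75/4) (9,223/12)]

1. After x ≥ 9: [(9,11/7) (17,1) (19,1) (19,16) (14,19) (9,223/12)]
2. After x ≤ 11: [(9,11/7) (11,10/7) (11,75/4) (9,223/12)]
3. After y ≥ 12: [(9,12) (11,12) (11,75/4) (9,223/12)]
4. After y ≤ 20: [(9,12) (11,12) (11,75/4) (9,223/12)]
5. Canonical ring: [(9,12) (11,12) (11,75/4) (9,223/12)]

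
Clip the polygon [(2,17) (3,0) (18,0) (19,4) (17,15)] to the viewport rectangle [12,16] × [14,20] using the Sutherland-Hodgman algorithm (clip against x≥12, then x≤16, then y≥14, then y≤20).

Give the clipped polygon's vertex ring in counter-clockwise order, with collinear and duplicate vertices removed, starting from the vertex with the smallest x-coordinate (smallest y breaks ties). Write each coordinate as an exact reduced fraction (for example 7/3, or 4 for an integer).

Clipped polygon: [(12,14) (16,14) (16,227/15) (12,47/3)]

1. After x ≥ 12: [(12,47/3) (12,0) (18,0) (19,4) (17,15)]
2. After x ≤ 16: [(16,227/15) (12,47/3) (12,0) (16,0)]
3. After y ≥ 14: [(16,14) (16,227/15) (12,47/3) (12,14)]
4. After y ≤ 20: [(16,14) (16,227/15) (12,47/3) (12,14)]
5. Canonical ring: [(12,14) (16,14) (16,227/15) (12,47/3)]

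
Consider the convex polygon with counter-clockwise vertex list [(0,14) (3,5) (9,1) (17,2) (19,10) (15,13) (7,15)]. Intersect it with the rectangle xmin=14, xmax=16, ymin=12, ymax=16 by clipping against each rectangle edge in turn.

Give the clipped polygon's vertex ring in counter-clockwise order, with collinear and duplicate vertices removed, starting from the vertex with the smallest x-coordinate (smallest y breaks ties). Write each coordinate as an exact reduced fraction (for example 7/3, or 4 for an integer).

1. After x ≥ 14: [(14,13/8) (17,2) (19,10) (15,13) (14,53/4)]
2. After x ≤ 16: [(14,13/8) (16,15/8) (16,49/4) (15,13) (14,53/4)]
3. After y ≥ 12: [(14,12) (16,12) (16,49/4) (15,13) (14,53/4)]
4. After y ≤ 16: [(14,12) (16,12) (16,49/4) (15,13) (14,53/4)]
5. Canonical ring: [(14,12) (16,12) (16,49/4) (15,13) (14,53/4)]

Clipped polygon: [(14,12) (16,12) (16,49/4) (15,13) (14,53/4)]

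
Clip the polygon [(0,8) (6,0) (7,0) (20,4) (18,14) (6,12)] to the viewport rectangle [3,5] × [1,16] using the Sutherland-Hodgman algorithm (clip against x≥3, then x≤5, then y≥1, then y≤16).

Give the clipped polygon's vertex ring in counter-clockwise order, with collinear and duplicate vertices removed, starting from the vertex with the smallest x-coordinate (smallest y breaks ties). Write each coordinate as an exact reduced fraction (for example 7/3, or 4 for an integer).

Clipped polygon: [(3,4) (5,4/3) (5,34/3) (3,10)]

1. After x ≥ 3: [(3,10) (3,4) (6,0) (7,0) (20,4) (18,14) (6,12)]
2. After x ≤ 5: [(5,34/3) (3,10) (3,4) (5,4/3)]
3. After y ≥ 1: [(5,34/3) (3,10) (3,4) (5,4/3)]
4. After y ≤ 16: [(5,34/3) (3,10) (3,4) (5,4/3)]
5. Canonical ring: [(3,4) (5,4/3) (5,34/3) (3,10)]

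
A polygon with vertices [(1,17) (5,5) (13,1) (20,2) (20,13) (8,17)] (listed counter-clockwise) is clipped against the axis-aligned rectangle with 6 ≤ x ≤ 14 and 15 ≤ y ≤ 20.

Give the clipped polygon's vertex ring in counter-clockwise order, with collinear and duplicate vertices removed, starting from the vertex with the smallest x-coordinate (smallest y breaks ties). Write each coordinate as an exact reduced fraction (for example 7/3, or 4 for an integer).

1. After x ≥ 6: [(6,17) (6,9/2) (13,1) (20,2) (20,13) (8,17)]
2. After x ≤ 14: [(6,17) (6,9/2) (13,1) (14,8/7) (14,15) (8,17)]
3. After y ≥ 15: [(6,17) (6,15) (14,15) (14,15) (8,17)]
4. After y ≤ 20: [(6,17) (6,15) (14,15) (14,15) (8,17)]
5. Canonical ring: [(6,15) (14,15) (8,17) (6,17)]

Clipped polygon: [(6,15) (14,15) (8,17) (6,17)]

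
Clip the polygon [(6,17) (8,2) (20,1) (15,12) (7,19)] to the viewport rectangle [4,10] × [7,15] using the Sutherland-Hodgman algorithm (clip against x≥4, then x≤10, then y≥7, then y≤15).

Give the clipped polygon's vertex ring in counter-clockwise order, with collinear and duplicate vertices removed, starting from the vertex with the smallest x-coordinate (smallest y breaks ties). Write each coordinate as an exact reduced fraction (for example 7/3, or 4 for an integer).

1. After x ≥ 4: [(6,17) (8,2) (20,1) (15,12) (7,19)]
2. After x ≤ 10: [(6,17) (8,2) (10,11/6) (10,131/8) (7,19)]
3. After y ≥ 7: [(6,17) (22/3,7) (10,7) (10,131/8) (7,19)]
4. After y ≤ 15: [(94/15,15) (22/3,7) (10,7) (10,15)]
5. Canonical ring: [(94/15,15) (22/3,7) (10,7) (10,15)]

Clipped polygon: [(94/15,15) (22/3,7) (10,7) (10,15)]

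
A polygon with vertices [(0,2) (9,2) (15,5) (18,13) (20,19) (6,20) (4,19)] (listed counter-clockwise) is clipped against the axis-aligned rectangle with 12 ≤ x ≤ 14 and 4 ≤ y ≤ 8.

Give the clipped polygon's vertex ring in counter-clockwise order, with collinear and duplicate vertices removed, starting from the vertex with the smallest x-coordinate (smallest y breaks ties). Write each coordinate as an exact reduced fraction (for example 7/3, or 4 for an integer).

1. After x ≥ 12: [(12,7/2) (15,5) (18,13) (20,19) (12,137/7)]
2. After x ≤ 14: [(12,7/2) (14,9/2) (14,136/7) (12,137/7)]
3. After y ≥ 4: [(12,4) (13,4) (14,9/2) (14,136/7) (12,137/7)]
4. After y ≤ 8: [(12,8) (12,4) (13,4) (14,9/2) (14,8)]
5. Canonical ring: [(12,4) (13,4) (14,9/2) (14,8) (12,8)]

Clipped polygon: [(12,4) (13,4) (14,9/2) (14,8) (12,8)]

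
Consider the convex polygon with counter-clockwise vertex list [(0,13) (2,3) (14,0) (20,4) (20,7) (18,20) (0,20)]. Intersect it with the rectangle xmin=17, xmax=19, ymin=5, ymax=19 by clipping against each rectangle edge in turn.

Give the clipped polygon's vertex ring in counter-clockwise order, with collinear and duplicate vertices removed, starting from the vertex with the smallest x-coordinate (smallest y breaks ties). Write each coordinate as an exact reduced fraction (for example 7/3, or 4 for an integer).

Clipped polygon: [(17,5) (19,5) (19,27/2) (236/13,19) (17,19)]

1. After x ≥ 17: [(17,2) (20,4) (20,7) (18,20) (17,20)]
2. After x ≤ 19: [(17,2) (19,10/3) (19,27/2) (18,20) (17,20)]
3. After y ≥ 5: [(17,5) (19,5) (19,27/2) (18,20) (17,20)]
4. After y ≤ 19: [(17,19) (17,5) (19,5) (19,27/2) (236/13,19)]
5. Canonical ring: [(17,5) (19,5) (19,27/2) (236/13,19) (17,19)]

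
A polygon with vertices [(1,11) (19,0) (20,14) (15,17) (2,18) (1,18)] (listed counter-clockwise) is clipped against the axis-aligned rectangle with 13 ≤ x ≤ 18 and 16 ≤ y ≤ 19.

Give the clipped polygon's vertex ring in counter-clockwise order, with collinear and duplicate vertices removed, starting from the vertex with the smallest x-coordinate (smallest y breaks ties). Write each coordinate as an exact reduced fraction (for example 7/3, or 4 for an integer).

Clipped polygon: [(13,16) (50/3,16) (15,17) (13,223/13)]

1. After x ≥ 13: [(13,11/3) (19,0) (20,14) (15,17) (13,223/13)]
2. After x ≤ 18: [(13,11/3) (18,11/18) (18,76/5) (15,17) (13,223/13)]
3. After y ≥ 16: [(13,16) (50/3,16) (15,17) (13,223/13)]
4. After y ≤ 19: [(13,16) (50/3,16) (15,17) (13,223/13)]
5. Canonical ring: [(13,16) (50/3,16) (15,17) (13,223/13)]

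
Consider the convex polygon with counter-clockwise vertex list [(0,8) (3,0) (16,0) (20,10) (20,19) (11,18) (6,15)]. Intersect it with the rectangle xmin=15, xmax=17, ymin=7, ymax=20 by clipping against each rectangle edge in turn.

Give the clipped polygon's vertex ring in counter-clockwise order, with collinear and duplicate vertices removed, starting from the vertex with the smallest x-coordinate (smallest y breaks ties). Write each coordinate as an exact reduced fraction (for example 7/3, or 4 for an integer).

1. After x ≥ 15: [(15,0) (16,0) (20,10) (20,19) (15,166/9)]
2. After x ≤ 17: [(15,0) (16,0) (17,5/2) (17,56/3) (15,166/9)]
3. After y ≥ 7: [(15,7) (17,7) (17,56/3) (15,166/9)]
4. After y ≤ 20: [(15,7) (17,7) (17,56/3) (15,166/9)]
5. Canonical ring: [(15,7) (17,7) (17,56/3) (15,166/9)]

Clipped polygon: [(15,7) (17,7) (17,56/3) (15,166/9)]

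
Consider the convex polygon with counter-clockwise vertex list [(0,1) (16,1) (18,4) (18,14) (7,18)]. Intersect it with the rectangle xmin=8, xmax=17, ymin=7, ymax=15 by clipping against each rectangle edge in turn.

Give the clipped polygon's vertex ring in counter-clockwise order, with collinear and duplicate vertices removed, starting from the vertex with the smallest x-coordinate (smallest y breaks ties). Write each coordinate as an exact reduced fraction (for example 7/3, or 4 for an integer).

1. After x ≥ 8: [(8,1) (16,1) (18,4) (18,14) (8,194/11)]
2. After x ≤ 17: [(8,1) (16,1) (17,5/2) (17,158/11) (8,194/11)]
3. After y ≥ 7: [(8,7) (17,7) (17,158/11) (8,194/11)]
4. After y ≤ 15: [(8,15) (8,7) (17,7) (17,158/11) (61/4,15)]
5. Canonical ring: [(8,7) (17,7) (17,158/11) (61/4,15) (8,15)]

Clipped polygon: [(8,7) (17,7) (17,158/11) (61/4,15) (8,15)]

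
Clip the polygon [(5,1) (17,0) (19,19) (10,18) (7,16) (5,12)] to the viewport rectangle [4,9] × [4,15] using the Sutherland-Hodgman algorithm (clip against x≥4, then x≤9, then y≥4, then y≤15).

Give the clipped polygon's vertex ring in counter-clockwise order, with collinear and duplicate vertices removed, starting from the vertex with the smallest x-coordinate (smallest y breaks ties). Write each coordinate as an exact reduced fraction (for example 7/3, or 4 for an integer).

1. After x ≥ 4: [(5,1) (17,0) (19,19) (10,18) (7,16) (5,12)]
2. After x ≤ 9: [(5,1) (9,2/3) (9,52/3) (7,16) (5,12)]
3. After y ≥ 4: [(5,4) (9,4) (9,52/3) (7,16) (5,12)]
4. After y ≤ 15: [(5,4) (9,4) (9,15) (13/2,15) (5,12)]
5. Canonical ring: [(5,4) (9,4) (9,15) (13/2,15) (5,12)]

Clipped polygon: [(5,4) (9,4) (9,15) (13/2,15) (5,12)]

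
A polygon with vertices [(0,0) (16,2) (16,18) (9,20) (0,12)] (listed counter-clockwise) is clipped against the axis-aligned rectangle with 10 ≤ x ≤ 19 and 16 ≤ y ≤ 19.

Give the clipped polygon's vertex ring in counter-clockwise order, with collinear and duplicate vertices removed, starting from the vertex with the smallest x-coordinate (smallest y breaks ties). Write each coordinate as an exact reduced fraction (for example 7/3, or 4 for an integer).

1. After x ≥ 10: [(10,5/4) (16,2) (16,18) (10,138/7)]
2. After x ≤ 19: [(10,5/4) (16,2) (16,18) (10,138/7)]
3. After y ≥ 16: [(10,16) (16,16) (16,18) (10,138/7)]
4. After y ≤ 19: [(10,19) (10,16) (16,16) (16,18) (25/2,19)]
5. Canonical ring: [(10,16) (16,16) (16,18) (25/2,19) (10,19)]

Clipped polygon: [(10,16) (16,16) (16,18) (25/2,19) (10,19)]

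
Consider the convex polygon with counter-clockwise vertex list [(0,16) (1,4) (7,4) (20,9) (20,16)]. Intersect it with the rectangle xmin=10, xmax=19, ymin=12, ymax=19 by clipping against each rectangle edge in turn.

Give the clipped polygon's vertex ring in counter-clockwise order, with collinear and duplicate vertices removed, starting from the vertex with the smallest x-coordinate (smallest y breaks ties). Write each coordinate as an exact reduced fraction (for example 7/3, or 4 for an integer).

1. After x ≥ 10: [(10,16) (10,67/13) (20,9) (20,16)]
2. After x ≤ 19: [(19,16) (10,16) (10,67/13) (19,112/13)]
3. After y ≥ 12: [(19,12) (19,16) (10,16) (10,12)]
4. After y ≤ 19: [(19,12) (19,16) (10,16) (10,12)]
5. Canonical ring: [(10,12) (19,12) (19,16) (10,16)]

Clipped polygon: [(10,12) (19,12) (19,16) (10,16)]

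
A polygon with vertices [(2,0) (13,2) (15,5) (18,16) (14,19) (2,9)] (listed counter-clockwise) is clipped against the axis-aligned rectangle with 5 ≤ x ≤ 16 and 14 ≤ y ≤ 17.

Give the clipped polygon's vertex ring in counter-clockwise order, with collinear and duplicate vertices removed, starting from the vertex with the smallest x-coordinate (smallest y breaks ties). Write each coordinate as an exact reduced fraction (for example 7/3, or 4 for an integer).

Clipped polygon: [(8,14) (16,14) (16,17) (58/5,17)]

1. After x ≥ 5: [(5,6/11) (13,2) (15,5) (18,16) (14,19) (5,23/2)]
2. After x ≤ 16: [(5,6/11) (13,2) (15,5) (16,26/3) (16,35/2) (14,19) (5,23/2)]
3. After y ≥ 14: [(16,14) (16,35/2) (14,19) (8,14)]
4. After y ≤ 17: [(16,14) (16,17) (58/5,17) (8,14)]
5. Canonical ring: [(8,14) (16,14) (16,17) (58/5,17)]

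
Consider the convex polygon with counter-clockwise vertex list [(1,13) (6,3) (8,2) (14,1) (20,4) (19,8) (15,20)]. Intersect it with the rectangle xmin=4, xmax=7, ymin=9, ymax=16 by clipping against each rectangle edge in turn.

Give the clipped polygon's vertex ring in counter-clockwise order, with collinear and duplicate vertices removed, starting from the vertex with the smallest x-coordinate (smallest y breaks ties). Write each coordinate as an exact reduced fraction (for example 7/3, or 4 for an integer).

1. After x ≥ 4: [(4,29/2) (4,7) (6,3) (8,2) (14,1) (20,4) (19,8) (15,20)]
2. After x ≤ 7: [(7,16) (4,29/2) (4,7) (6,3) (7,5/2)]
3. After y ≥ 9: [(7,9) (7,16) (4,29/2) (4,9)]
4. After y ≤ 16: [(7,9) (7,16) (4,29/2) (4,9)]
5. Canonical ring: [(4,9) (7,9) (7,16) (4,29/2)]

Clipped polygon: [(4,9) (7,9) (7,16) (4,29/2)]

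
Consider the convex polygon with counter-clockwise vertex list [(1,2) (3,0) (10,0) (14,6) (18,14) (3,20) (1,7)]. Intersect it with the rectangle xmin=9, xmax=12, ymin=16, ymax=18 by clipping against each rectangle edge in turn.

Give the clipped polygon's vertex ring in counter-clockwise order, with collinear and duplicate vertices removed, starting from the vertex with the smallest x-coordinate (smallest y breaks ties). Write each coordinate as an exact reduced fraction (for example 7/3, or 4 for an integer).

1. After x ≥ 9: [(9,0) (10,0) (14,6) (18,14) (9,88/5)]
2. After x ≤ 12: [(9,0) (10,0) (12,3) (12,82/5) (9,88/5)]
3. After y ≥ 16: [(9,16) (12,16) (12,82/5) (9,88/5)]
4. After y ≤ 18: [(9,16) (12,16) (12,82/5) (9,88/5)]
5. Canonical ring: [(9,16) (12,16) (12,82/5) (9,88/5)]

Clipped polygon: [(9,16) (12,16) (12,82/5) (9,88/5)]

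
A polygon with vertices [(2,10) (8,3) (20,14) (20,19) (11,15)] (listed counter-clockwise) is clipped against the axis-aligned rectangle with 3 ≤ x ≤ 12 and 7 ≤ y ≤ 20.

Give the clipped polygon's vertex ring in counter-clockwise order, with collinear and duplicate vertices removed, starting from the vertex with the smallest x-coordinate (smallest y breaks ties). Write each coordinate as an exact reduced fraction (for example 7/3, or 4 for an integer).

1. After x ≥ 3: [(3,95/9) (3,53/6) (8,3) (20,14) (20,19) (11,15)]
2. After x ≤ 12: [(3,95/9) (3,53/6) (8,3) (12,20/3) (12,139/9) (11,15)]
3. After y ≥ 7: [(3,95/9) (3,53/6) (32/7,7) (12,7) (12,139/9) (11,15)]
4. After y ≤ 20: [(3,95/9) (3,53/6) (32/7,7) (12,7) (12,139/9) (11,15)]
5. Canonical ring: [(3,53/6) (32/7,7) (12,7) (12,139/9) (11,15) (3,95/9)]

Clipped polygon: [(3,53/6) (32/7,7) (12,7) (12,139/9) (11,15) (3,95/9)]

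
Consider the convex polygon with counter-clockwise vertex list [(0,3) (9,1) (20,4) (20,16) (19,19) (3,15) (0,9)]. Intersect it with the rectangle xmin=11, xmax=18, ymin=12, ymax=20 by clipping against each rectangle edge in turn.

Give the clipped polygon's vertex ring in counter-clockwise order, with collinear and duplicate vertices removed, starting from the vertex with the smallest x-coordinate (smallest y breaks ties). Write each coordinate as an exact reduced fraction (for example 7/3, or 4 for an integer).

1. After x ≥ 11: [(11,17/11) (20,4) (20,16) (19,19) (11,17)]
2. After x ≤ 18: [(11,17/11) (18,38/11) (18,75/4) (11,17)]
3. After y ≥ 12: [(11,12) (18,12) (18,75/4) (11,17)]
4. After y ≤ 20: [(11,12) (18,12) (18,75/4) (11,17)]
5. Canonical ring: [(11,12) (18,12) (18,75/4) (11,17)]

Clipped polygon: [(11,12) (18,12) (18,75/4) (11,17)]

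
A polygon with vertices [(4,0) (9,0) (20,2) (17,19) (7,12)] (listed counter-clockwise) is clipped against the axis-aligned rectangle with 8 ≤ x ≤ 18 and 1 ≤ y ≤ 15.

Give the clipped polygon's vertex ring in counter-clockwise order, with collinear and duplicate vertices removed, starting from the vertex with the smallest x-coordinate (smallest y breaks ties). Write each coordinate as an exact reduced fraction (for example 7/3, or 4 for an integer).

Clipped polygon: [(8,1) (29/2,1) (18,18/11) (18,40/3) (301/17,15) (79/7,15) (8,127/10)]

1. After x ≥ 8: [(8,0) (9,0) (20,2) (17,19) (8,127/10)]
2. After x ≤ 18: [(8,0) (9,0) (18,18/11) (18,40/3) (17,19) (8,127/10)]
3. After y ≥ 1: [(8,1) (29/2,1) (18,18/11) (18,40/3) (17,19) (8,127/10)]
4. After y ≤ 15: [(8,1) (29/2,1) (18,18/11) (18,40/3) (301/17,15) (79/7,15) (8,127/10)]
5. Canonical ring: [(8,1) (29/2,1) (18,18/11) (18,40/3) (301/17,15) (79/7,15) (8,127/10)]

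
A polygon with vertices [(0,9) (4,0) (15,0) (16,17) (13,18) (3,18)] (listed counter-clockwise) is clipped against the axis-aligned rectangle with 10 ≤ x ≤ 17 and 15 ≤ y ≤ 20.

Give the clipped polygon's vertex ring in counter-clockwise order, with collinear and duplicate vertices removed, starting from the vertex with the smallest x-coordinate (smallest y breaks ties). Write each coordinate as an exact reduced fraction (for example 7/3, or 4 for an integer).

1. After x ≥ 10: [(10,0) (15,0) (16,17) (13,18) (10,18)]
2. After x ≤ 17: [(10,0) (15,0) (16,17) (13,18) (10,18)]
3. After y ≥ 15: [(10,15) (270/17,15) (16,17) (13,18) (10,18)]
4. After y ≤ 20: [(10,15) (270/17,15) (16,17) (13,18) (10,18)]
5. Canonical ring: [(10,15) (270/17,15) (16,17) (13,18) (10,18)]

Clipped polygon: [(10,15) (270/17,15) (16,17) (13,18) (10,18)]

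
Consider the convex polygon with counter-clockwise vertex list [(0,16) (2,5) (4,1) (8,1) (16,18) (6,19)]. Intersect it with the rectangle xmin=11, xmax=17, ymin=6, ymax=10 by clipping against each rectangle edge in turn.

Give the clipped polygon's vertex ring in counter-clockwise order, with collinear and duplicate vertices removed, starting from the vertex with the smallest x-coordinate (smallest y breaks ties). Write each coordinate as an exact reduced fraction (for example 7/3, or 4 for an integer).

Clipped polygon: [(11,59/8) (208/17,10) (11,10)]

1. After x ≥ 11: [(11,59/8) (16,18) (11,37/2)]
2. After x ≤ 17: [(11,59/8) (16,18) (11,37/2)]
3. After y ≥ 6: [(11,59/8) (16,18) (11,37/2)]
4. After y ≤ 10: [(11,10) (11,59/8) (208/17,10)]
5. Canonical ring: [(11,59/8) (208/17,10) (11,10)]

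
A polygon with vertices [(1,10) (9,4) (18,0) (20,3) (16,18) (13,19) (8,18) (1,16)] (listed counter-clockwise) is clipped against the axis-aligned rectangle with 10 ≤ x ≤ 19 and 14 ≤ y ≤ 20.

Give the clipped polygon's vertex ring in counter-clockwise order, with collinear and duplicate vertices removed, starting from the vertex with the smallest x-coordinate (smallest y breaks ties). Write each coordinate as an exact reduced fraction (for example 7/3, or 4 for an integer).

1. After x ≥ 10: [(10,32/9) (18,0) (20,3) (16,18) (13,19) (10,92/5)]
2. After x ≤ 19: [(10,32/9) (18,0) (19,3/2) (19,27/4) (16,18) (13,19) (10,92/5)]
3. After y ≥ 14: [(10,14) (256/15,14) (16,18) (13,19) (10,92/5)]
4. After y ≤ 20: [(10,14) (256/15,14) (16,18) (13,19) (10,92/5)]
5. Canonical ring: [(10,14) (256/15,14) (16,18) (13,19) (10,92/5)]

Clipped polygon: [(10,14) (256/15,14) (16,18) (13,19) (10,92/5)]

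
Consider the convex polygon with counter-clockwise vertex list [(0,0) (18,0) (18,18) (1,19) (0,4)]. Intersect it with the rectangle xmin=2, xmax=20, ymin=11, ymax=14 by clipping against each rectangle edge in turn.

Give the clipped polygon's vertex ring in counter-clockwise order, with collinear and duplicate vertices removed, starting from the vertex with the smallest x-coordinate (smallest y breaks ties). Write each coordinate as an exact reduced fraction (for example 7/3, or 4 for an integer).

1. After x ≥ 2: [(2,0) (18,0) (18,18) (2,322/17)]
2. After x ≤ 20: [(2,0) (18,0) (18,18) (2,322/17)]
3. After y ≥ 11: [(2,11) (18,11) (18,18) (2,322/17)]
4. After y ≤ 14: [(2,14) (2,11) (18,11) (18,14)]
5. Canonical ring: [(2,11) (18,11) (18,14) (2,14)]

Clipped polygon: [(2,11) (18,11) (18,14) (2,14)]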